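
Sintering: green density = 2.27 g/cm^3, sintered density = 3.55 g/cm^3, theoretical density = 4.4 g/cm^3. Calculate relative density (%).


Relative = 3.55 / 4.4 * 100 = 80.7%

80.7


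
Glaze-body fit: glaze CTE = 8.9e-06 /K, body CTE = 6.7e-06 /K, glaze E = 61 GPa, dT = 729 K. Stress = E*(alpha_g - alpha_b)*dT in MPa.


Stress = 61*1000*(8.9e-06 - 6.7e-06)*729 = 97.8 MPa

97.8


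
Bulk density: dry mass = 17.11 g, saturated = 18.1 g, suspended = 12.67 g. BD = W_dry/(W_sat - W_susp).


BD = 17.11 / (18.1 - 12.67) = 17.11 / 5.43 = 3.151 g/cm^3

3.151


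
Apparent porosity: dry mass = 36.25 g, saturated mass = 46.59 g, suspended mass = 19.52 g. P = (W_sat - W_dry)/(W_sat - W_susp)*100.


P = (46.59 - 36.25) / (46.59 - 19.52) * 100 = 10.34 / 27.07 * 100 = 38.2%

38.2


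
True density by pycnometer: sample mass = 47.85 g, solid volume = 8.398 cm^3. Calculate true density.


TD = 47.85 / 8.398 = 5.698 g/cm^3

5.698


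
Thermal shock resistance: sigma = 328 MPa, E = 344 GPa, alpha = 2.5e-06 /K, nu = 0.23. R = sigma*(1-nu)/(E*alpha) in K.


R = 328*(1-0.23)/(344*1000*2.5e-06) = 294 K

294


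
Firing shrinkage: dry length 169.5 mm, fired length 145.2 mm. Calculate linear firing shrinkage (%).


FS = (169.5 - 145.2) / 169.5 * 100 = 14.34%

14.34


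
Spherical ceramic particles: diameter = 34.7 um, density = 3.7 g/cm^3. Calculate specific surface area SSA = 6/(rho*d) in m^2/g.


SSA = 6 / (3.7 * 34.7) = 0.047 m^2/g

0.047


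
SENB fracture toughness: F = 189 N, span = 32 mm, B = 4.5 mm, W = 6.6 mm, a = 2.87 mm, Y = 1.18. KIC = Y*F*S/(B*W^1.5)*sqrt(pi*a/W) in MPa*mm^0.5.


KIC = 1.18*189*32/(4.5*6.6^1.5)*sqrt(pi*2.87/6.6) = 109.32

109.32


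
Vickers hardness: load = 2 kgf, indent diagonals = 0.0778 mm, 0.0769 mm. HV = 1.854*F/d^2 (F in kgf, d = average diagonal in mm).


d_avg = (0.0778+0.0769)/2 = 0.07735 mm
HV = 1.854*2/0.07735^2 = 620

620


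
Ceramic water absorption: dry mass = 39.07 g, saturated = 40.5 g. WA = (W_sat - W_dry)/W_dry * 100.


WA = (40.5 - 39.07) / 39.07 * 100 = 3.66%

3.66


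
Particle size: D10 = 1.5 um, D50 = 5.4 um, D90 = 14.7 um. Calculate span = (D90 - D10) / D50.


Span = (14.7 - 1.5) / 5.4 = 13.2 / 5.4 = 2.444

2.444


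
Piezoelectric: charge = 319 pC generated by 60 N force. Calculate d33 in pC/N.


d33 = 319 / 60 = 5.3 pC/N

5.3


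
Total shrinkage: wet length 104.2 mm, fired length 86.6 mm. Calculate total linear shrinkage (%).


TS = (104.2 - 86.6) / 104.2 * 100 = 16.89%

16.89


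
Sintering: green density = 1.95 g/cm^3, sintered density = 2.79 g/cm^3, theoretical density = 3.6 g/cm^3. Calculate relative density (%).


Relative = 2.79 / 3.6 * 100 = 77.5%

77.5


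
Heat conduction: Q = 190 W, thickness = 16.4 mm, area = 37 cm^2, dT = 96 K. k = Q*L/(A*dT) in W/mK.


k = 190*16.4/1000/(37/10000*96) = 8.77 W/mK

8.77


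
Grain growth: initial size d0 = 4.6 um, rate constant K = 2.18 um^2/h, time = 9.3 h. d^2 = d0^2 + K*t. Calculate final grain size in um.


d^2 = 4.6^2 + 2.18*9.3 = 41.434
d = sqrt(41.434) = 6.44 um

6.44


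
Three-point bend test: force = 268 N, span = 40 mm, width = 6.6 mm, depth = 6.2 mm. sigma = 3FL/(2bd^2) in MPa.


sigma = 3*268*40/(2*6.6*6.2^2) = 63.4 MPa

63.4


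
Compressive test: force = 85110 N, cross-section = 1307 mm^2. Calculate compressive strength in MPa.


CS = 85110 / 1307 = 65.1 MPa

65.1


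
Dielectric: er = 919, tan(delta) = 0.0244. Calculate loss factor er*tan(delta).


Loss = 919 * 0.0244 = 22.424

22.424


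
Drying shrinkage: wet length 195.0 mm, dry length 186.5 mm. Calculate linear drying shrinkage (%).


DS = (195.0 - 186.5) / 195.0 * 100 = 4.36%

4.36


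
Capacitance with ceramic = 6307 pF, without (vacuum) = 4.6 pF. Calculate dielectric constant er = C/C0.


er = 6307 / 4.6 = 1371.09

1371.09


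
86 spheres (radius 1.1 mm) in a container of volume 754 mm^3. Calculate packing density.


V_sphere = 4/3*pi*1.1^3 = 5.5753 mm^3
Total V = 86*5.5753 = 479.4758 mm^3
PD = 479.4758 / 754 = 0.636

0.636


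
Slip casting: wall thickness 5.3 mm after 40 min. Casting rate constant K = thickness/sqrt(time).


K = 5.3 / sqrt(40) = 5.3 / 6.3246 = 0.838 mm/min^0.5

0.838


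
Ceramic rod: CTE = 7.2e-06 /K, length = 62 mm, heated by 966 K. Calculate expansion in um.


dL = 7.2e-06 * 62 * 966 * 1000 = 431.222 um

431.222


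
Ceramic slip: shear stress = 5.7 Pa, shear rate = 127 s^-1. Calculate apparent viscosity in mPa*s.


eta = tau/gamma * 1000 = 5.7/127 * 1000 = 44.9 mPa*s

44.9


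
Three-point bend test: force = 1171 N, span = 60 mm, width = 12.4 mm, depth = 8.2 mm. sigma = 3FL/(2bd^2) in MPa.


sigma = 3*1171*60/(2*12.4*8.2^2) = 126.4 MPa

126.4


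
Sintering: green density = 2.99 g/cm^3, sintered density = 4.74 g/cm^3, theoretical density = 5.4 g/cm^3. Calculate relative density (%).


Relative = 4.74 / 5.4 * 100 = 87.8%

87.8


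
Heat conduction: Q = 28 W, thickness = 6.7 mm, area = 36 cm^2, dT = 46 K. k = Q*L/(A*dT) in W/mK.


k = 28*6.7/1000/(36/10000*46) = 1.13 W/mK

1.13


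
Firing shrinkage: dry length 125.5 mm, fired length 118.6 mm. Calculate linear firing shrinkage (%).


FS = (125.5 - 118.6) / 125.5 * 100 = 5.5%

5.5


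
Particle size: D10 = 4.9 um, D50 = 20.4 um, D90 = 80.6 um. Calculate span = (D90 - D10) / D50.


Span = (80.6 - 4.9) / 20.4 = 75.7 / 20.4 = 3.711

3.711


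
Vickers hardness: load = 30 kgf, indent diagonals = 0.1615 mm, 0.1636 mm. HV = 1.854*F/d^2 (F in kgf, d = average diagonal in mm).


d_avg = (0.1615+0.1636)/2 = 0.16255 mm
HV = 1.854*30/0.16255^2 = 2105

2105


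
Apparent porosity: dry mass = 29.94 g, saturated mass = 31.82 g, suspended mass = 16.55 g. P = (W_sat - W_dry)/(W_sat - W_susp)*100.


P = (31.82 - 29.94) / (31.82 - 16.55) * 100 = 1.88 / 15.27 * 100 = 12.3%

12.3


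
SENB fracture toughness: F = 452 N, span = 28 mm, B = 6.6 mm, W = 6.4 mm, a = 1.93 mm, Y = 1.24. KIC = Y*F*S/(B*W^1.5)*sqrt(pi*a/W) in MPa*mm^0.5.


KIC = 1.24*452*28/(6.6*6.4^1.5)*sqrt(pi*1.93/6.4) = 142.94

142.94


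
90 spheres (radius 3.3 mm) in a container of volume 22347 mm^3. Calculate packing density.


V_sphere = 4/3*pi*3.3^3 = 150.5326 mm^3
Total V = 90*150.5326 = 13547.934 mm^3
PD = 13547.934 / 22347 = 0.606

0.606


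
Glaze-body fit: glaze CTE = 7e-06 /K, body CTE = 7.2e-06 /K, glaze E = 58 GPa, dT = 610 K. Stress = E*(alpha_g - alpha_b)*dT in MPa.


Stress = 58*1000*(7e-06 - 7.2e-06)*610 = -7.1 MPa

-7.1


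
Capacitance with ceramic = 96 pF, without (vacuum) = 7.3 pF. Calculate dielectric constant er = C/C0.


er = 96 / 7.3 = 13.15

13.15


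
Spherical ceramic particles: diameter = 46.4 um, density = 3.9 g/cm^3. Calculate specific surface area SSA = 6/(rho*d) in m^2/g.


SSA = 6 / (3.9 * 46.4) = 0.033 m^2/g

0.033


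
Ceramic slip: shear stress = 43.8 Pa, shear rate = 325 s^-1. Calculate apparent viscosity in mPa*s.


eta = tau/gamma * 1000 = 43.8/325 * 1000 = 134.8 mPa*s

134.8


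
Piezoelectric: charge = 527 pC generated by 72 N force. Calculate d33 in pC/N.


d33 = 527 / 72 = 7.3 pC/N

7.3


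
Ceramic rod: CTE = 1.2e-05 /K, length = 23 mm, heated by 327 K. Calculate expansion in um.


dL = 1.2e-05 * 23 * 327 * 1000 = 90.252 um

90.252


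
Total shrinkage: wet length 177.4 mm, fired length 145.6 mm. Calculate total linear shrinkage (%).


TS = (177.4 - 145.6) / 177.4 * 100 = 17.93%

17.93


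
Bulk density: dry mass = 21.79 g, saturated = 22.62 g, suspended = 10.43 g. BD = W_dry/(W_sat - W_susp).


BD = 21.79 / (22.62 - 10.43) = 21.79 / 12.19 = 1.788 g/cm^3

1.788


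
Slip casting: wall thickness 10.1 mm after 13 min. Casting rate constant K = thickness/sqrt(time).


K = 10.1 / sqrt(13) = 10.1 / 3.6056 = 2.801 mm/min^0.5

2.801


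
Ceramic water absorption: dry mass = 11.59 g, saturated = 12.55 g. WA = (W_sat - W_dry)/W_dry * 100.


WA = (12.55 - 11.59) / 11.59 * 100 = 8.28%

8.28


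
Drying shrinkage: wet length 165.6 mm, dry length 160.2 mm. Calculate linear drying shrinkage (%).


DS = (165.6 - 160.2) / 165.6 * 100 = 3.26%

3.26


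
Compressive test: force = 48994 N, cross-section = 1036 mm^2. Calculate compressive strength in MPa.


CS = 48994 / 1036 = 47.3 MPa

47.3


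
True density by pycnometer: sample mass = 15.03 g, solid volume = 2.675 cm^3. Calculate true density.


TD = 15.03 / 2.675 = 5.619 g/cm^3

5.619


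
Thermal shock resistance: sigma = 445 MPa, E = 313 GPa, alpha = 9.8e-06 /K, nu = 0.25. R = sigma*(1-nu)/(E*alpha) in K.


R = 445*(1-0.25)/(313*1000*9.8e-06) = 109 K

109


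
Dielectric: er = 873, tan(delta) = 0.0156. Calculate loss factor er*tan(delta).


Loss = 873 * 0.0156 = 13.619

13.619


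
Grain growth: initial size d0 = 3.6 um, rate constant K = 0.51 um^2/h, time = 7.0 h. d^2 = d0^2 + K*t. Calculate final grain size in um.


d^2 = 3.6^2 + 0.51*7.0 = 16.53
d = sqrt(16.53) = 4.07 um

4.07


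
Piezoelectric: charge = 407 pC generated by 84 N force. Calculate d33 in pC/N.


d33 = 407 / 84 = 4.8 pC/N

4.8


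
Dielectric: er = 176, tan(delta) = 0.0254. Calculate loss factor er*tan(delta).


Loss = 176 * 0.0254 = 4.47

4.47


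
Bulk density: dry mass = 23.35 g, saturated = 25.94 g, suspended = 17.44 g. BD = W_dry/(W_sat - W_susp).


BD = 23.35 / (25.94 - 17.44) = 23.35 / 8.5 = 2.747 g/cm^3

2.747


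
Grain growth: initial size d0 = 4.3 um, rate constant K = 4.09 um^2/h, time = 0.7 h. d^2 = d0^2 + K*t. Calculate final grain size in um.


d^2 = 4.3^2 + 4.09*0.7 = 21.353
d = sqrt(21.353) = 4.62 um

4.62


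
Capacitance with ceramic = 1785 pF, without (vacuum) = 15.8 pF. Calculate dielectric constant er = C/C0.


er = 1785 / 15.8 = 112.97

112.97


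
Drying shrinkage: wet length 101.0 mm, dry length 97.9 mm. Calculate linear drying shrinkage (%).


DS = (101.0 - 97.9) / 101.0 * 100 = 3.07%

3.07


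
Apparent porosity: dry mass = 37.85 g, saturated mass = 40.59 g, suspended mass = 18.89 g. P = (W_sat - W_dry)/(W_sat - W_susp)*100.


P = (40.59 - 37.85) / (40.59 - 18.89) * 100 = 2.74 / 21.7 * 100 = 12.6%

12.6


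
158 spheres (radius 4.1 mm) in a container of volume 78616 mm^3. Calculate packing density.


V_sphere = 4/3*pi*4.1^3 = 288.6956 mm^3
Total V = 158*288.6956 = 45613.9048 mm^3
PD = 45613.9048 / 78616 = 0.58

0.58


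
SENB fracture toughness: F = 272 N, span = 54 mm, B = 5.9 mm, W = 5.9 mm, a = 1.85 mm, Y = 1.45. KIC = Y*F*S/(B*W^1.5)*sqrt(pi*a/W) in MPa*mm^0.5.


KIC = 1.45*272*54/(5.9*5.9^1.5)*sqrt(pi*1.85/5.9) = 250.0

250.0


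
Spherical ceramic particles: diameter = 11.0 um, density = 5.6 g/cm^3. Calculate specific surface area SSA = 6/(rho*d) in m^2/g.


SSA = 6 / (5.6 * 11.0) = 0.097 m^2/g

0.097


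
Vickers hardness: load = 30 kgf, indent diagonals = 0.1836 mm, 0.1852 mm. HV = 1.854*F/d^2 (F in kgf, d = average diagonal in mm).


d_avg = (0.1836+0.1852)/2 = 0.1844 mm
HV = 1.854*30/0.1844^2 = 1636

1636


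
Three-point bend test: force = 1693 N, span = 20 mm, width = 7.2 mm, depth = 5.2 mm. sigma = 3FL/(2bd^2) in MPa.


sigma = 3*1693*20/(2*7.2*5.2^2) = 260.9 MPa

260.9


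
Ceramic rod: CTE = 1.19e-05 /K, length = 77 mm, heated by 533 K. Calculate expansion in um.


dL = 1.19e-05 * 77 * 533 * 1000 = 488.388 um

488.388


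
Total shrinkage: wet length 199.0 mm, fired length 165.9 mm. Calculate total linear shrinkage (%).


TS = (199.0 - 165.9) / 199.0 * 100 = 16.63%

16.63


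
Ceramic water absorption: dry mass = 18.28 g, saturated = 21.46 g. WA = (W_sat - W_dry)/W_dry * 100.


WA = (21.46 - 18.28) / 18.28 * 100 = 17.4%

17.4


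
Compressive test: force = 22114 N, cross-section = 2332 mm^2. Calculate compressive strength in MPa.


CS = 22114 / 2332 = 9.5 MPa

9.5


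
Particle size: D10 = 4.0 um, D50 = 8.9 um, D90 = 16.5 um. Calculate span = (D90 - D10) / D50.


Span = (16.5 - 4.0) / 8.9 = 12.5 / 8.9 = 1.404

1.404


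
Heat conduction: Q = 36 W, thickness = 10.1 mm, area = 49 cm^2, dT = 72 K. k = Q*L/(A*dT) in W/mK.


k = 36*10.1/1000/(49/10000*72) = 1.03 W/mK

1.03


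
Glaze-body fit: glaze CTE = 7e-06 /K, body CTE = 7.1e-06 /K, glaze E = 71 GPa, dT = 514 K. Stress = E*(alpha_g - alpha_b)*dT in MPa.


Stress = 71*1000*(7e-06 - 7.1e-06)*514 = -3.6 MPa

-3.6


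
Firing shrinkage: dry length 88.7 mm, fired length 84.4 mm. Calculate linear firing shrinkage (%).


FS = (88.7 - 84.4) / 88.7 * 100 = 4.85%

4.85


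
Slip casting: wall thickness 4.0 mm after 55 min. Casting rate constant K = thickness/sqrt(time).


K = 4.0 / sqrt(55) = 4.0 / 7.4162 = 0.539 mm/min^0.5

0.539


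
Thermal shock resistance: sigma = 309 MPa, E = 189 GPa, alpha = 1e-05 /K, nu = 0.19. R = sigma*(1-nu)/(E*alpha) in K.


R = 309*(1-0.19)/(189*1000*1e-05) = 132 K

132


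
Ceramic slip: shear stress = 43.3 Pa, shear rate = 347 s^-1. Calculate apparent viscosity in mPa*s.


eta = tau/gamma * 1000 = 43.3/347 * 1000 = 124.8 mPa*s

124.8


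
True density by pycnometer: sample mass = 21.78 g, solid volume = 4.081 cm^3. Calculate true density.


TD = 21.78 / 4.081 = 5.337 g/cm^3

5.337


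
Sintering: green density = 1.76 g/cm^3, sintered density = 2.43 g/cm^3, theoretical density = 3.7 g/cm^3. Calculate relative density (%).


Relative = 2.43 / 3.7 * 100 = 65.7%

65.7


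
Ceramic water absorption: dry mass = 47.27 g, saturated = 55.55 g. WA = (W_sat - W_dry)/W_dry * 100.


WA = (55.55 - 47.27) / 47.27 * 100 = 17.52%

17.52


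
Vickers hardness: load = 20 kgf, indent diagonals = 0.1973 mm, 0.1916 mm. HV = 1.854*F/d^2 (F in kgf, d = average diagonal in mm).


d_avg = (0.1973+0.1916)/2 = 0.19445 mm
HV = 1.854*20/0.19445^2 = 981

981


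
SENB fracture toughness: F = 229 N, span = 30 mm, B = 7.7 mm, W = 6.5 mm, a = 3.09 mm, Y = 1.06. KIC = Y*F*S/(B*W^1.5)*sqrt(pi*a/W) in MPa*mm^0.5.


KIC = 1.06*229*30/(7.7*6.5^1.5)*sqrt(pi*3.09/6.5) = 69.74

69.74


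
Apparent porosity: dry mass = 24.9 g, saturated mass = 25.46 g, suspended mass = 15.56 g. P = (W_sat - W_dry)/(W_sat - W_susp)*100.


P = (25.46 - 24.9) / (25.46 - 15.56) * 100 = 0.56 / 9.9 * 100 = 5.7%

5.7


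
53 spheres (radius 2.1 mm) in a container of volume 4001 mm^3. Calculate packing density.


V_sphere = 4/3*pi*2.1^3 = 38.7924 mm^3
Total V = 53*38.7924 = 2055.9972 mm^3
PD = 2055.9972 / 4001 = 0.514

0.514


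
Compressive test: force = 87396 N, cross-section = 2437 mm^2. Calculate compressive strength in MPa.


CS = 87396 / 2437 = 35.9 MPa

35.9


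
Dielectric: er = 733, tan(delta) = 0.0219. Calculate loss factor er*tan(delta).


Loss = 733 * 0.0219 = 16.053

16.053


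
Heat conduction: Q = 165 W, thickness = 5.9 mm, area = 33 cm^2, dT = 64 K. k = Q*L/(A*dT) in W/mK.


k = 165*5.9/1000/(33/10000*64) = 4.61 W/mK

4.61


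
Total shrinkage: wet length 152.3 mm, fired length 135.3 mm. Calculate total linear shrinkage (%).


TS = (152.3 - 135.3) / 152.3 * 100 = 11.16%

11.16


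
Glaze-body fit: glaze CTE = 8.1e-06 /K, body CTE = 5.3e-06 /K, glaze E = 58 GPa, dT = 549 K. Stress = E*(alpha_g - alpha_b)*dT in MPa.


Stress = 58*1000*(8.1e-06 - 5.3e-06)*549 = 89.2 MPa

89.2


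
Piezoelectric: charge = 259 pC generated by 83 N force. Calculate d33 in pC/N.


d33 = 259 / 83 = 3.1 pC/N

3.1


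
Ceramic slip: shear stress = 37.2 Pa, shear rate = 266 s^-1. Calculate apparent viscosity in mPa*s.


eta = tau/gamma * 1000 = 37.2/266 * 1000 = 139.8 mPa*s

139.8


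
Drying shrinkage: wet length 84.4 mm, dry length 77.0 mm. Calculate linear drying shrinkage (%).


DS = (84.4 - 77.0) / 84.4 * 100 = 8.77%

8.77


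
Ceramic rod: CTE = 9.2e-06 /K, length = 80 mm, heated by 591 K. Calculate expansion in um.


dL = 9.2e-06 * 80 * 591 * 1000 = 434.976 um

434.976


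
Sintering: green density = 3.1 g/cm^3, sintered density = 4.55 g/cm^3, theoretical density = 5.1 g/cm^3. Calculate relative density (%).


Relative = 4.55 / 5.1 * 100 = 89.2%

89.2


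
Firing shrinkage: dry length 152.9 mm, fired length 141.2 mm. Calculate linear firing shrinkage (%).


FS = (152.9 - 141.2) / 152.9 * 100 = 7.65%

7.65


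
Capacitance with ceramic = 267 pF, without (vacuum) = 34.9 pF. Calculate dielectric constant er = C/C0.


er = 267 / 34.9 = 7.65

7.65


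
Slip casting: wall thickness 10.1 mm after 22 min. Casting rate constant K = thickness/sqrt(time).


K = 10.1 / sqrt(22) = 10.1 / 4.6904 = 2.153 mm/min^0.5

2.153


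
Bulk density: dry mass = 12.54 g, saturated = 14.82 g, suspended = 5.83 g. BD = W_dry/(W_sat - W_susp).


BD = 12.54 / (14.82 - 5.83) = 12.54 / 8.99 = 1.395 g/cm^3

1.395


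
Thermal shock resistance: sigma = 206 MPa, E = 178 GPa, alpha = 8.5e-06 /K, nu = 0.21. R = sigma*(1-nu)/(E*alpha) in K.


R = 206*(1-0.21)/(178*1000*8.5e-06) = 108 K

108


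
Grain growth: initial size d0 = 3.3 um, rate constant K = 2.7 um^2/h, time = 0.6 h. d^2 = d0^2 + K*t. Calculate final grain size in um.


d^2 = 3.3^2 + 2.7*0.6 = 12.51
d = sqrt(12.51) = 3.54 um

3.54


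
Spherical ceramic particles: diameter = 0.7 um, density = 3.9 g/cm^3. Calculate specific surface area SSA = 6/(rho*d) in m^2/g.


SSA = 6 / (3.9 * 0.7) = 2.198 m^2/g

2.198


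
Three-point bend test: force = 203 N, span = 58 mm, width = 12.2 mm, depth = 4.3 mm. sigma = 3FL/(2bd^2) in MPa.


sigma = 3*203*58/(2*12.2*4.3^2) = 78.3 MPa

78.3


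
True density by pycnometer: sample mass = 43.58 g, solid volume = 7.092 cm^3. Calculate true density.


TD = 43.58 / 7.092 = 6.145 g/cm^3

6.145


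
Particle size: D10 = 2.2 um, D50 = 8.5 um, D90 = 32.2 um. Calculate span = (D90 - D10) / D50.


Span = (32.2 - 2.2) / 8.5 = 30.0 / 8.5 = 3.529

3.529


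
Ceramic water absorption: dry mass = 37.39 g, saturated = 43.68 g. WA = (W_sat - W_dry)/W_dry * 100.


WA = (43.68 - 37.39) / 37.39 * 100 = 16.82%

16.82


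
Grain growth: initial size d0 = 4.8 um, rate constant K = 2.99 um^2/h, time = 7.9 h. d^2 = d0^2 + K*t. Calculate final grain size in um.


d^2 = 4.8^2 + 2.99*7.9 = 46.661
d = sqrt(46.661) = 6.83 um

6.83


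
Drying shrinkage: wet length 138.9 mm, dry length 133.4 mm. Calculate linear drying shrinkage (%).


DS = (138.9 - 133.4) / 138.9 * 100 = 3.96%

3.96


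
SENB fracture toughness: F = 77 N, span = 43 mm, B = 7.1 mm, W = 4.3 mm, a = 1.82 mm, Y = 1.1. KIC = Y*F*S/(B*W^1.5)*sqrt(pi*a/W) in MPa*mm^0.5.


KIC = 1.1*77*43/(7.1*4.3^1.5)*sqrt(pi*1.82/4.3) = 66.34

66.34


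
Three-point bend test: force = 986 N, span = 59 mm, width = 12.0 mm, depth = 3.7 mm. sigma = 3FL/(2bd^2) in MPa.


sigma = 3*986*59/(2*12.0*3.7^2) = 531.2 MPa

531.2


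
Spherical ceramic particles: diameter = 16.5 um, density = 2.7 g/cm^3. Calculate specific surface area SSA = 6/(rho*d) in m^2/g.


SSA = 6 / (2.7 * 16.5) = 0.135 m^2/g

0.135


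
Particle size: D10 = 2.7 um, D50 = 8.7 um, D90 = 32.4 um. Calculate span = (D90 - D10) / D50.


Span = (32.4 - 2.7) / 8.7 = 29.7 / 8.7 = 3.414

3.414


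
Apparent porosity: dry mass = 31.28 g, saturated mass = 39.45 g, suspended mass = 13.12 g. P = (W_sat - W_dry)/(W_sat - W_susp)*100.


P = (39.45 - 31.28) / (39.45 - 13.12) * 100 = 8.17 / 26.33 * 100 = 31.0%

31.0


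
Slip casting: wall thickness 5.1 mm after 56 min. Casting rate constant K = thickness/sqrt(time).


K = 5.1 / sqrt(56) = 5.1 / 7.4833 = 0.682 mm/min^0.5

0.682


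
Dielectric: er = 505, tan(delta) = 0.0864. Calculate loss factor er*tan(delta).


Loss = 505 * 0.0864 = 43.632

43.632


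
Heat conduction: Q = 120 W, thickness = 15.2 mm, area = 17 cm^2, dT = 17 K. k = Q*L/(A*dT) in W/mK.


k = 120*15.2/1000/(17/10000*17) = 63.11 W/mK

63.11


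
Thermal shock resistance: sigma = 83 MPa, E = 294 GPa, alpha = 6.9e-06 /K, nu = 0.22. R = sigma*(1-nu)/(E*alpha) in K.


R = 83*(1-0.22)/(294*1000*6.9e-06) = 32 K

32


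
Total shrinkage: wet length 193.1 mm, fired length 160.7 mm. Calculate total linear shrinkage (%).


TS = (193.1 - 160.7) / 193.1 * 100 = 16.78%

16.78


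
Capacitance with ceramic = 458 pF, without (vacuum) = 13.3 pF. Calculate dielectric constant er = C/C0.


er = 458 / 13.3 = 34.44

34.44


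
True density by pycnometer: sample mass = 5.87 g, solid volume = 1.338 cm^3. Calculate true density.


TD = 5.87 / 1.338 = 4.387 g/cm^3

4.387


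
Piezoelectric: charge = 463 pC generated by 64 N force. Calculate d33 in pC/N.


d33 = 463 / 64 = 7.2 pC/N

7.2


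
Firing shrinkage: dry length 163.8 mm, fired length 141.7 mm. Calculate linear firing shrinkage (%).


FS = (163.8 - 141.7) / 163.8 * 100 = 13.49%

13.49


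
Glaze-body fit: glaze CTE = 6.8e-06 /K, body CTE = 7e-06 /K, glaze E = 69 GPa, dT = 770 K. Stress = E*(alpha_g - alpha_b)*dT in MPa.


Stress = 69*1000*(6.8e-06 - 7e-06)*770 = -10.6 MPa

-10.6


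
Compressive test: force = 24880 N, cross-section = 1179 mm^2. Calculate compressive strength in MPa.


CS = 24880 / 1179 = 21.1 MPa

21.1


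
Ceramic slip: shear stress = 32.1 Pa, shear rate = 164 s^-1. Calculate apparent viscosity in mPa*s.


eta = tau/gamma * 1000 = 32.1/164 * 1000 = 195.7 mPa*s

195.7


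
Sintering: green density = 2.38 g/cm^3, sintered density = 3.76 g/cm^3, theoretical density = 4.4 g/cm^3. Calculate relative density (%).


Relative = 3.76 / 4.4 * 100 = 85.5%

85.5


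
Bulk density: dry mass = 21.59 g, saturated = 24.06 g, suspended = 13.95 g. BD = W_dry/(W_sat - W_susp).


BD = 21.59 / (24.06 - 13.95) = 21.59 / 10.11 = 2.136 g/cm^3

2.136


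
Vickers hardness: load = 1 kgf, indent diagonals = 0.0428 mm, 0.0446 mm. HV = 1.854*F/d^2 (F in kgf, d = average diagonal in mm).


d_avg = (0.0428+0.0446)/2 = 0.0437 mm
HV = 1.854*1/0.0437^2 = 971

971


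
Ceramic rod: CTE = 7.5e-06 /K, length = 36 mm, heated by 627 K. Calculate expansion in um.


dL = 7.5e-06 * 36 * 627 * 1000 = 169.29 um

169.29


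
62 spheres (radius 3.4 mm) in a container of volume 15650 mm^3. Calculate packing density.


V_sphere = 4/3*pi*3.4^3 = 164.6362 mm^3
Total V = 62*164.6362 = 10207.4444 mm^3
PD = 10207.4444 / 15650 = 0.652

0.652


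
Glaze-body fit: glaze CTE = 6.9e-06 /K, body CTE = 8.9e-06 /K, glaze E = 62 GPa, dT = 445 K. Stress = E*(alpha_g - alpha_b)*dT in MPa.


Stress = 62*1000*(6.9e-06 - 8.9e-06)*445 = -55.2 MPa

-55.2


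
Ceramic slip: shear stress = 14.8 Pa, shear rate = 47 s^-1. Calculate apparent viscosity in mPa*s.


eta = tau/gamma * 1000 = 14.8/47 * 1000 = 314.9 mPa*s

314.9


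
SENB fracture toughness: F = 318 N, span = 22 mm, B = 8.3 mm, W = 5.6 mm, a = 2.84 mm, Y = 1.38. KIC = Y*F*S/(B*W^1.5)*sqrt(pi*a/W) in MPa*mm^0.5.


KIC = 1.38*318*22/(8.3*5.6^1.5)*sqrt(pi*2.84/5.6) = 110.79

110.79


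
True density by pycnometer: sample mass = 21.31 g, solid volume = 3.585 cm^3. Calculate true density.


TD = 21.31 / 3.585 = 5.944 g/cm^3

5.944


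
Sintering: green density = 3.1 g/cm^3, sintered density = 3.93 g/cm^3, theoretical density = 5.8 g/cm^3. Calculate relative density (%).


Relative = 3.93 / 5.8 * 100 = 67.8%

67.8


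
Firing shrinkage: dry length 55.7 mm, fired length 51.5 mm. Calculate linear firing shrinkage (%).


FS = (55.7 - 51.5) / 55.7 * 100 = 7.54%

7.54


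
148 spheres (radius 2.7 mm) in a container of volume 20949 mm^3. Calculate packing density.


V_sphere = 4/3*pi*2.7^3 = 82.448 mm^3
Total V = 148*82.448 = 12202.304 mm^3
PD = 12202.304 / 20949 = 0.582

0.582


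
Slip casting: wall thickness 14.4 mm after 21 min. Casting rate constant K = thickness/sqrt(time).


K = 14.4 / sqrt(21) = 14.4 / 4.5826 = 3.142 mm/min^0.5

3.142


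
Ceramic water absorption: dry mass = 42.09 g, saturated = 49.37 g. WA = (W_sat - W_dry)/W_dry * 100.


WA = (49.37 - 42.09) / 42.09 * 100 = 17.3%

17.3


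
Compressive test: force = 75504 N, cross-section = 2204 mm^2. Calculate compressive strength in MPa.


CS = 75504 / 2204 = 34.3 MPa

34.3


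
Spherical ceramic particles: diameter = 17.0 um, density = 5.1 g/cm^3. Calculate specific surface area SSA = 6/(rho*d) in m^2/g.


SSA = 6 / (5.1 * 17.0) = 0.069 m^2/g

0.069


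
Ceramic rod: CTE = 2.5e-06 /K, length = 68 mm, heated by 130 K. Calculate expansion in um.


dL = 2.5e-06 * 68 * 130 * 1000 = 22.1 um

22.1


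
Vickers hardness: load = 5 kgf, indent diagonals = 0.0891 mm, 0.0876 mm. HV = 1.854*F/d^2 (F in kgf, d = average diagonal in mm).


d_avg = (0.0891+0.0876)/2 = 0.08835 mm
HV = 1.854*5/0.08835^2 = 1188

1188


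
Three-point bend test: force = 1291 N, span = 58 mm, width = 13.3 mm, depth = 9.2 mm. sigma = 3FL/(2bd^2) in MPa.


sigma = 3*1291*58/(2*13.3*9.2^2) = 99.8 MPa

99.8


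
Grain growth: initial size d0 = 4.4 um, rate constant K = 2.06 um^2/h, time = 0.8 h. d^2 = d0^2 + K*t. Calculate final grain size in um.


d^2 = 4.4^2 + 2.06*0.8 = 21.008
d = sqrt(21.008) = 4.58 um

4.58


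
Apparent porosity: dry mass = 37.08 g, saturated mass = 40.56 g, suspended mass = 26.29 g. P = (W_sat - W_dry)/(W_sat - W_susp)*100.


P = (40.56 - 37.08) / (40.56 - 26.29) * 100 = 3.48 / 14.27 * 100 = 24.4%

24.4


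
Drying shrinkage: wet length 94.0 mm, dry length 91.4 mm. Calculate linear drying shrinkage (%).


DS = (94.0 - 91.4) / 94.0 * 100 = 2.77%

2.77


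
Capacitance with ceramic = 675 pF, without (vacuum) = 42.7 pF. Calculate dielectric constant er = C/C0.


er = 675 / 42.7 = 15.81

15.81


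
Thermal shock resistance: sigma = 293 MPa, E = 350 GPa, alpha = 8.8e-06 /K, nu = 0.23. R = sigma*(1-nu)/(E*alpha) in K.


R = 293*(1-0.23)/(350*1000*8.8e-06) = 73 K

73


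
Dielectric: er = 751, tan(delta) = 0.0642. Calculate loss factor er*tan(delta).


Loss = 751 * 0.0642 = 48.214

48.214


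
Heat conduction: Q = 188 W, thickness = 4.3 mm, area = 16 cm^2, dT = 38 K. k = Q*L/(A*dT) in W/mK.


k = 188*4.3/1000/(16/10000*38) = 13.3 W/mK

13.3


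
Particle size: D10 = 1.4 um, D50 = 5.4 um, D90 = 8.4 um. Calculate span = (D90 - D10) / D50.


Span = (8.4 - 1.4) / 5.4 = 7.0 / 5.4 = 1.296

1.296


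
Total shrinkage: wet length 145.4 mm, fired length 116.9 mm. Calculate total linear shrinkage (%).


TS = (145.4 - 116.9) / 145.4 * 100 = 19.6%

19.6


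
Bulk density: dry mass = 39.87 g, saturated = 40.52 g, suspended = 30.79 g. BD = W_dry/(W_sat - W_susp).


BD = 39.87 / (40.52 - 30.79) = 39.87 / 9.73 = 4.098 g/cm^3

4.098


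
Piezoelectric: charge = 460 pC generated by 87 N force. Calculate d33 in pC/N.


d33 = 460 / 87 = 5.3 pC/N

5.3


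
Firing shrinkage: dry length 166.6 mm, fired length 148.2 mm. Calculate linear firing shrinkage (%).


FS = (166.6 - 148.2) / 166.6 * 100 = 11.04%

11.04


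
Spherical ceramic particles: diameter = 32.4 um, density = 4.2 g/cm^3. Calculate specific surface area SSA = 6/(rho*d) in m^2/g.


SSA = 6 / (4.2 * 32.4) = 0.044 m^2/g

0.044


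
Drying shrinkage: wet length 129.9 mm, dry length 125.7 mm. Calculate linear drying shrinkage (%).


DS = (129.9 - 125.7) / 129.9 * 100 = 3.23%

3.23


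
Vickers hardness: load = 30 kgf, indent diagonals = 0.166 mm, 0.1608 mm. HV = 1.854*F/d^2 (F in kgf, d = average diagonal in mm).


d_avg = (0.166+0.1608)/2 = 0.1634 mm
HV = 1.854*30/0.1634^2 = 2083

2083


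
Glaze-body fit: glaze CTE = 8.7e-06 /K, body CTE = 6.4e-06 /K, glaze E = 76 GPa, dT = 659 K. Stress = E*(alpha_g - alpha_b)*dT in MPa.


Stress = 76*1000*(8.7e-06 - 6.4e-06)*659 = 115.2 MPa

115.2


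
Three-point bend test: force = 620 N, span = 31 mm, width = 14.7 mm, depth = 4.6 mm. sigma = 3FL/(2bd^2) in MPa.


sigma = 3*620*31/(2*14.7*4.6^2) = 92.7 MPa

92.7


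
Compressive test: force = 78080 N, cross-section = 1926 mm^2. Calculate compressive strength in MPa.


CS = 78080 / 1926 = 40.5 MPa

40.5


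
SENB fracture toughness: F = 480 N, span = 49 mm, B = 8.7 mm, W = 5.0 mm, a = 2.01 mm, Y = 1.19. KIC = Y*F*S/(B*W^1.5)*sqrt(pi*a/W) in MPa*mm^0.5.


KIC = 1.19*480*49/(8.7*5.0^1.5)*sqrt(pi*2.01/5.0) = 323.37

323.37


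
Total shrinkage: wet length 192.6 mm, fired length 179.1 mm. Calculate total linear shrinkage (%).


TS = (192.6 - 179.1) / 192.6 * 100 = 7.01%

7.01


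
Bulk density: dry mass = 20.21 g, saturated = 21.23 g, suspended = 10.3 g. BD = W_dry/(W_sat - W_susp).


BD = 20.21 / (21.23 - 10.3) = 20.21 / 10.93 = 1.849 g/cm^3

1.849


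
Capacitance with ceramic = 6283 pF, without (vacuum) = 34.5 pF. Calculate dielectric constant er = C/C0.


er = 6283 / 34.5 = 182.12

182.12


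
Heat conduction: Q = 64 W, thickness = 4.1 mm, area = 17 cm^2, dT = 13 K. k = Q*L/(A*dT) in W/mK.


k = 64*4.1/1000/(17/10000*13) = 11.87 W/mK

11.87


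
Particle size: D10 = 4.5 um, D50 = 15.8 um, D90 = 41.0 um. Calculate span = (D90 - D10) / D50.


Span = (41.0 - 4.5) / 15.8 = 36.5 / 15.8 = 2.31

2.31


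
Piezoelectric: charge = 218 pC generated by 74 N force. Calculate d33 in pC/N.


d33 = 218 / 74 = 2.9 pC/N

2.9


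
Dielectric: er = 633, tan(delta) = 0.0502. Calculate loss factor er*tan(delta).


Loss = 633 * 0.0502 = 31.777

31.777


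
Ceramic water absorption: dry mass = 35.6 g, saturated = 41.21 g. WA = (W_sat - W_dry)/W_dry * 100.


WA = (41.21 - 35.6) / 35.6 * 100 = 15.76%

15.76


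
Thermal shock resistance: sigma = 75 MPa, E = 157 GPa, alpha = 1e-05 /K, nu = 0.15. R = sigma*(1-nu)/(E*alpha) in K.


R = 75*(1-0.15)/(157*1000*1e-05) = 41 K

41


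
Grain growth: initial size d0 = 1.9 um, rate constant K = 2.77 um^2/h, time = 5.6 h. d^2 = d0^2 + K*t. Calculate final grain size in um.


d^2 = 1.9^2 + 2.77*5.6 = 19.122
d = sqrt(19.122) = 4.37 um

4.37


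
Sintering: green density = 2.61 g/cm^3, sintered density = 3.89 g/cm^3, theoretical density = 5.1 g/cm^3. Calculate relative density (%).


Relative = 3.89 / 5.1 * 100 = 76.3%

76.3


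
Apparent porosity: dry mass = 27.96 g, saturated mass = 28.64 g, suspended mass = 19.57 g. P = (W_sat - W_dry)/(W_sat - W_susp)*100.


P = (28.64 - 27.96) / (28.64 - 19.57) * 100 = 0.68 / 9.07 * 100 = 7.5%

7.5


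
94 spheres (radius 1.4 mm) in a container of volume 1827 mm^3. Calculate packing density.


V_sphere = 4/3*pi*1.4^3 = 11.494 mm^3
Total V = 94*11.494 = 1080.436 mm^3
PD = 1080.436 / 1827 = 0.591

0.591


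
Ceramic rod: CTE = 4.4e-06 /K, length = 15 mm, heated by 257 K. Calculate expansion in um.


dL = 4.4e-06 * 15 * 257 * 1000 = 16.962 um

16.962


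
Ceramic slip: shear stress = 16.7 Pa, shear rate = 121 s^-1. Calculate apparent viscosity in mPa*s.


eta = tau/gamma * 1000 = 16.7/121 * 1000 = 138.0 mPa*s

138.0


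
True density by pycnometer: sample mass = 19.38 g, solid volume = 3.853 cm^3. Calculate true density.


TD = 19.38 / 3.853 = 5.03 g/cm^3

5.03


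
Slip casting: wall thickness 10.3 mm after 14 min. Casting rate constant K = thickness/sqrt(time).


K = 10.3 / sqrt(14) = 10.3 / 3.7417 = 2.753 mm/min^0.5

2.753


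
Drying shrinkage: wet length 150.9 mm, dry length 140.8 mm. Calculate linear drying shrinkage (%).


DS = (150.9 - 140.8) / 150.9 * 100 = 6.69%

6.69


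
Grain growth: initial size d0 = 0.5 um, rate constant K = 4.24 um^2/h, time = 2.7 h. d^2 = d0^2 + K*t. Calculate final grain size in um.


d^2 = 0.5^2 + 4.24*2.7 = 11.698
d = sqrt(11.698) = 3.42 um

3.42


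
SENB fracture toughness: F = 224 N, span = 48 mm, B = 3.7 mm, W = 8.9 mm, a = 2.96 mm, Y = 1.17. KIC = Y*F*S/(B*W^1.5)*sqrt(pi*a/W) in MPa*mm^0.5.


KIC = 1.17*224*48/(3.7*8.9^1.5)*sqrt(pi*2.96/8.9) = 130.89

130.89


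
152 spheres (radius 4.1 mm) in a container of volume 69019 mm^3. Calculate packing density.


V_sphere = 4/3*pi*4.1^3 = 288.6956 mm^3
Total V = 152*288.6956 = 43881.7312 mm^3
PD = 43881.7312 / 69019 = 0.636

0.636


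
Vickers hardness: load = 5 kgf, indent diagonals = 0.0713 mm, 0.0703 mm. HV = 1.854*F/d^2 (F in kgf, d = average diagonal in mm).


d_avg = (0.0713+0.0703)/2 = 0.0708 mm
HV = 1.854*5/0.0708^2 = 1849

1849


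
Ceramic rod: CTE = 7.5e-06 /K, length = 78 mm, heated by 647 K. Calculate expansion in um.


dL = 7.5e-06 * 78 * 647 * 1000 = 378.495 um

378.495


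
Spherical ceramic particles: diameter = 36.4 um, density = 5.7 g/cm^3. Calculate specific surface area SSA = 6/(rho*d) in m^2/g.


SSA = 6 / (5.7 * 36.4) = 0.029 m^2/g

0.029


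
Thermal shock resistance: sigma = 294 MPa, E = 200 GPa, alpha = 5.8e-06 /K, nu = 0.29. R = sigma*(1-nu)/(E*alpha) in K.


R = 294*(1-0.29)/(200*1000*5.8e-06) = 180 K

180


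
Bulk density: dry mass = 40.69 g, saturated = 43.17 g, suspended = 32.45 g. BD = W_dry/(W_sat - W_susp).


BD = 40.69 / (43.17 - 32.45) = 40.69 / 10.72 = 3.796 g/cm^3

3.796


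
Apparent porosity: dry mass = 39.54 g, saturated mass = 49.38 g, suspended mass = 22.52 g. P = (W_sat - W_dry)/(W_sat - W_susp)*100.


P = (49.38 - 39.54) / (49.38 - 22.52) * 100 = 9.84 / 26.86 * 100 = 36.6%

36.6


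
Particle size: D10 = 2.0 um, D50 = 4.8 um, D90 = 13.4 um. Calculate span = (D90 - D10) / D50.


Span = (13.4 - 2.0) / 4.8 = 11.4 / 4.8 = 2.375

2.375


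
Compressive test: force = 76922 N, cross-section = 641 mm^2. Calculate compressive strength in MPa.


CS = 76922 / 641 = 120.0 MPa

120.0


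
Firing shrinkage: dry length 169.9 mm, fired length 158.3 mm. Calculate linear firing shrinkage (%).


FS = (169.9 - 158.3) / 169.9 * 100 = 6.83%

6.83


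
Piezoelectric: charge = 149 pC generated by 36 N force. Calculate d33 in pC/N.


d33 = 149 / 36 = 4.1 pC/N

4.1


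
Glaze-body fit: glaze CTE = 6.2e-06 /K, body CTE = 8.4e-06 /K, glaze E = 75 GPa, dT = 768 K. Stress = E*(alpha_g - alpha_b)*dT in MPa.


Stress = 75*1000*(6.2e-06 - 8.4e-06)*768 = -126.7 MPa

-126.7


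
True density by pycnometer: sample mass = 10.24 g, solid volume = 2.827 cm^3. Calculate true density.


TD = 10.24 / 2.827 = 3.622 g/cm^3

3.622


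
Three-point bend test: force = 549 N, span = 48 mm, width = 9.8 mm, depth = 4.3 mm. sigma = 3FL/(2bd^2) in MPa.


sigma = 3*549*48/(2*9.8*4.3^2) = 218.1 MPa

218.1


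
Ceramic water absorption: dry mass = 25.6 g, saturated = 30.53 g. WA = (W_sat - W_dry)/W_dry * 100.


WA = (30.53 - 25.6) / 25.6 * 100 = 19.26%

19.26


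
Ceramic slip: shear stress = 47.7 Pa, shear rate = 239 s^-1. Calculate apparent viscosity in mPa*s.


eta = tau/gamma * 1000 = 47.7/239 * 1000 = 199.6 mPa*s

199.6


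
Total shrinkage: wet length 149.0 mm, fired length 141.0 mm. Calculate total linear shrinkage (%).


TS = (149.0 - 141.0) / 149.0 * 100 = 5.37%

5.37


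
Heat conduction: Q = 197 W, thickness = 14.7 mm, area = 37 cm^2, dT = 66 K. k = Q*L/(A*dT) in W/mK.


k = 197*14.7/1000/(37/10000*66) = 11.86 W/mK

11.86


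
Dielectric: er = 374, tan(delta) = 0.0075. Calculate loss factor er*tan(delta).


Loss = 374 * 0.0075 = 2.805

2.805


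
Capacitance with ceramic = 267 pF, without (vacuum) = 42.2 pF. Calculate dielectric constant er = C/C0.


er = 267 / 42.2 = 6.33

6.33


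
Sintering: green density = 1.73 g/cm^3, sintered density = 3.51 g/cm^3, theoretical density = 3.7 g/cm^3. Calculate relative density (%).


Relative = 3.51 / 3.7 * 100 = 94.9%

94.9


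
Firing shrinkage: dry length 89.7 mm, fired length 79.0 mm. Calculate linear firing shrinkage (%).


FS = (89.7 - 79.0) / 89.7 * 100 = 11.93%

11.93


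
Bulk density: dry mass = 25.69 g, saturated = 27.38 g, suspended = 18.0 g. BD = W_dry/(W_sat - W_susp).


BD = 25.69 / (27.38 - 18.0) = 25.69 / 9.38 = 2.739 g/cm^3

2.739


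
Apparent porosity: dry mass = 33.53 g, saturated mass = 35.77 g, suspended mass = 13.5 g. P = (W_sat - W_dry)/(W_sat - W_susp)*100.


P = (35.77 - 33.53) / (35.77 - 13.5) * 100 = 2.24 / 22.27 * 100 = 10.1%

10.1


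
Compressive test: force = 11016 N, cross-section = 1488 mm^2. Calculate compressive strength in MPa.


CS = 11016 / 1488 = 7.4 MPa

7.4


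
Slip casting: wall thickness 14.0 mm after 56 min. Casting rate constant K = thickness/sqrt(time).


K = 14.0 / sqrt(56) = 14.0 / 7.4833 = 1.871 mm/min^0.5

1.871


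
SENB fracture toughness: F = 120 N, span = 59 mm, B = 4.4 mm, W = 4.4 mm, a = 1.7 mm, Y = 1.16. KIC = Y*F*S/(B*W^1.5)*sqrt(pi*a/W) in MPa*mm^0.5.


KIC = 1.16*120*59/(4.4*4.4^1.5)*sqrt(pi*1.7/4.4) = 222.81

222.81


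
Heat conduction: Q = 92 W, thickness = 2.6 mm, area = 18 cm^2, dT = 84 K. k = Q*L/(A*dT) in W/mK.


k = 92*2.6/1000/(18/10000*84) = 1.58 W/mK

1.58


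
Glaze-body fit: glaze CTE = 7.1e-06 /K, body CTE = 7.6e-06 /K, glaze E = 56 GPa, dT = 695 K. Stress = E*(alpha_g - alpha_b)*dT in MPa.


Stress = 56*1000*(7.1e-06 - 7.6e-06)*695 = -19.5 MPa

-19.5


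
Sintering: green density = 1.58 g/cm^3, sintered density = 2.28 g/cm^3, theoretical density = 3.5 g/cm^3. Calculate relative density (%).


Relative = 2.28 / 3.5 * 100 = 65.1%

65.1


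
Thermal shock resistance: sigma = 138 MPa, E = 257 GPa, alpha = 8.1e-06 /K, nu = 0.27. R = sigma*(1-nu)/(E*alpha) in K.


R = 138*(1-0.27)/(257*1000*8.1e-06) = 48 K

48


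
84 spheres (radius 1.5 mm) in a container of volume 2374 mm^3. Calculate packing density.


V_sphere = 4/3*pi*1.5^3 = 14.1372 mm^3
Total V = 84*14.1372 = 1187.5248 mm^3
PD = 1187.5248 / 2374 = 0.5

0.5


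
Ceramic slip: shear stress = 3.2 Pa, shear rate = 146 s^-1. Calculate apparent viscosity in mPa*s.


eta = tau/gamma * 1000 = 3.2/146 * 1000 = 21.9 mPa*s

21.9


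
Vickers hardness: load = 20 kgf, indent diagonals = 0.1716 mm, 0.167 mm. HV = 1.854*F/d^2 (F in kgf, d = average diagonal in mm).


d_avg = (0.1716+0.167)/2 = 0.1693 mm
HV = 1.854*20/0.1693^2 = 1294

1294


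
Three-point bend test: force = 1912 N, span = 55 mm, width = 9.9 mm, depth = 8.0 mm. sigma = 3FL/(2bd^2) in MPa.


sigma = 3*1912*55/(2*9.9*8.0^2) = 249.0 MPa

249.0


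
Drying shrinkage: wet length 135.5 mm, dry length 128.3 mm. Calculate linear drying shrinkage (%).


DS = (135.5 - 128.3) / 135.5 * 100 = 5.31%

5.31


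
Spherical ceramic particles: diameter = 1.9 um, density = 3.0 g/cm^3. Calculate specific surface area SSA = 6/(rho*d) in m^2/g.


SSA = 6 / (3.0 * 1.9) = 1.053 m^2/g

1.053


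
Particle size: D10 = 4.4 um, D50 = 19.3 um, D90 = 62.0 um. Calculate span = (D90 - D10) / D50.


Span = (62.0 - 4.4) / 19.3 = 57.6 / 19.3 = 2.984

2.984


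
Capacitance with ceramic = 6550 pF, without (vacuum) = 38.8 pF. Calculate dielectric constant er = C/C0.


er = 6550 / 38.8 = 168.81

168.81


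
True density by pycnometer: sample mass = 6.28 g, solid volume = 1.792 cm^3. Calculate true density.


TD = 6.28 / 1.792 = 3.504 g/cm^3

3.504


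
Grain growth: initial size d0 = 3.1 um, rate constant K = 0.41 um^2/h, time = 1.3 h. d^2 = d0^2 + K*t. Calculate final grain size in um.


d^2 = 3.1^2 + 0.41*1.3 = 10.143
d = sqrt(10.143) = 3.18 um

3.18


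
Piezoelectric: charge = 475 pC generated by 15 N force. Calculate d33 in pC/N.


d33 = 475 / 15 = 31.7 pC/N

31.7


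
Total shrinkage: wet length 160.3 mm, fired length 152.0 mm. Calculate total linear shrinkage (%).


TS = (160.3 - 152.0) / 160.3 * 100 = 5.18%

5.18


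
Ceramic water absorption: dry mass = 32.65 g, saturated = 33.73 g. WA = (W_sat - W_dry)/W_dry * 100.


WA = (33.73 - 32.65) / 32.65 * 100 = 3.31%

3.31


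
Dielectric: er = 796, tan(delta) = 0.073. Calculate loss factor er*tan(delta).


Loss = 796 * 0.073 = 58.108

58.108
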